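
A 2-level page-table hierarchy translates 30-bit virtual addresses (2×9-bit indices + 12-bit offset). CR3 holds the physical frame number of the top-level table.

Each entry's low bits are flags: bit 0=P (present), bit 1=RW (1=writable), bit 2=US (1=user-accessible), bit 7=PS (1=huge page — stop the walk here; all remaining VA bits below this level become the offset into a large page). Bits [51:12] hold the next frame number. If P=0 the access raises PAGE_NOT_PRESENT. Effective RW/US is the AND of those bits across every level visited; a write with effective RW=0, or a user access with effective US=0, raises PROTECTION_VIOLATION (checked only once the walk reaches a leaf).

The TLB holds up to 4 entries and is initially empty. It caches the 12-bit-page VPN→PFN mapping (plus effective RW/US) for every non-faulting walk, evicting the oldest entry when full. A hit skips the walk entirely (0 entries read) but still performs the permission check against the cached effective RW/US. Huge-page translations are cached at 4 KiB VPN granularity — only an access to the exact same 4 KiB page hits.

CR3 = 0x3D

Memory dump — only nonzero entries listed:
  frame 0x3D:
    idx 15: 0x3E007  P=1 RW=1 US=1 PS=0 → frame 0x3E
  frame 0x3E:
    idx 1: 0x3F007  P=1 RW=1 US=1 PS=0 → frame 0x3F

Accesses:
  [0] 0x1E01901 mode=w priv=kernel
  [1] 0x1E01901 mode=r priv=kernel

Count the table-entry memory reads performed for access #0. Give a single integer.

Trace:
#0 VA=0x1E01901 (w,kernel):
  L0: frame=0x3D idx=15 entry=0x3E007 [P=1 RW=1 US=1 PS=0]
  L1: frame=0x3E idx=1 entry=0x3F007 [P=1 RW=1 US=1 PS=0]
  ⇒ phys 0x3F901  [2 reads]
#1 VA=0x1E01901 (r,kernel):
  TLB hit vpn=0x1E01 → PA=0x3F901

Entries read for #0: 2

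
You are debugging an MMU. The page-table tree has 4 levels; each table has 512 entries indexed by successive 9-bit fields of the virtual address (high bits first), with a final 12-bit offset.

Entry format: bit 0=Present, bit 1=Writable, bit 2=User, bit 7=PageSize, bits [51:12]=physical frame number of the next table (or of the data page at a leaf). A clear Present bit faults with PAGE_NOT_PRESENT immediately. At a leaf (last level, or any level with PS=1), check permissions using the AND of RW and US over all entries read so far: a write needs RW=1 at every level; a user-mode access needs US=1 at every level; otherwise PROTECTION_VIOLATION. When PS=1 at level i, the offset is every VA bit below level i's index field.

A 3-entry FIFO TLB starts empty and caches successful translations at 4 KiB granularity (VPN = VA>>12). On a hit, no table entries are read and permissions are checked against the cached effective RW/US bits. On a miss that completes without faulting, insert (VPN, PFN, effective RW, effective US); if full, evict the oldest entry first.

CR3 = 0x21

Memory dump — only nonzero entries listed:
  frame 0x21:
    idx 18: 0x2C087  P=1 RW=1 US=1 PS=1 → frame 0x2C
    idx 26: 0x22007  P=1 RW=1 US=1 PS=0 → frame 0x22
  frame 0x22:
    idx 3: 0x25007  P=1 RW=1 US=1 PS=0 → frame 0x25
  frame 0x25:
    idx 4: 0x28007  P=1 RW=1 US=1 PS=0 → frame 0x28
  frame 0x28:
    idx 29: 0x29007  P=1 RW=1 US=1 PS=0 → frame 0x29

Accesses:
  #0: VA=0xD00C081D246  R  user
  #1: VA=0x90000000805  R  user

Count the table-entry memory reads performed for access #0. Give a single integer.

Trace:
#0 VA=0xD00C081D246 (r,user):
  [0] read 0x21 idx=26: raw=0x22007 flags P=1 W=1 U=1 S=0
  [1] read 0x22 idx=3: raw=0x25007 flags P=1 W=1 U=1 S=0
  [2] read 0x25 idx=4: raw=0x28007 flags P=1 W=1 U=1 S=0
  [3] read 0x28 idx=29: raw=0x29007 flags P=1 W=1 U=1 S=0
  → PA=0x29246  (4 entries read)
#1 VA=0x90000000805 (r,user):
  [0] read 0x21 idx=18: raw=0x2C087 flags P=1 W=1 U=1 S=1
  → PA=0x2C805 (huge @L0)  (1 entries read)

Entries read for #0: 4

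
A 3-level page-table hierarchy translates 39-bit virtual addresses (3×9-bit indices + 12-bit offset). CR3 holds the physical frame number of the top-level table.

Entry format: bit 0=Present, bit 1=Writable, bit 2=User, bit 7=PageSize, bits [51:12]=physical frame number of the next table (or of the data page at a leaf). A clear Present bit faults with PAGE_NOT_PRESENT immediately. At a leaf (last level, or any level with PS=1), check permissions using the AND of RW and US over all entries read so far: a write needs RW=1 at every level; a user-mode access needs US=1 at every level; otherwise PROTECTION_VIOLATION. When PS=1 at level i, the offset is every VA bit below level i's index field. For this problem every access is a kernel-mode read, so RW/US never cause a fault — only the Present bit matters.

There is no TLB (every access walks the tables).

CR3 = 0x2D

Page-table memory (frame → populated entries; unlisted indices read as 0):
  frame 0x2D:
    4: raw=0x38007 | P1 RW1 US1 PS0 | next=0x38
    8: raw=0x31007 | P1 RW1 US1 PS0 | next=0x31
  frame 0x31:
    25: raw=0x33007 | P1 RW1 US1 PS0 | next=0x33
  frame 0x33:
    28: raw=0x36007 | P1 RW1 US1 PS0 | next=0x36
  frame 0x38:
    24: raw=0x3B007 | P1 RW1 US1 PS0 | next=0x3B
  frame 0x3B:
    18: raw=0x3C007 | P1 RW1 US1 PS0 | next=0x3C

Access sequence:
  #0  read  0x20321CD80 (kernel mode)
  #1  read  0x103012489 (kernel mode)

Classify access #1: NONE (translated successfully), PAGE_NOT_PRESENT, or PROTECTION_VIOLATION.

Trace:
#0 VA=0x20321CD80 (r,kernel):
  L0: frame=0x2D idx=8 entry=0x31007 [P=1 RW=1 US=1 PS=0]
  L1: frame=0x31 idx=25 entry=0x33007 [P=1 RW=1 US=1 PS=0]
  L2: frame=0x33 idx=28 entry=0x36007 [P=1 RW=1 US=1 PS=0]
  → PA=0x36D80  (3 entries read)
#1 VA=0x103012489 (r,kernel):
  L0: frame=0x2D idx=4 entry=0x38007 [P=1 RW=1 US=1 PS=0]
  L1: frame=0x38 idx=24 entry=0x3B007 [P=1 RW=1 US=1 PS=0]
  L2: frame=0x3B idx=18 entry=0x3C007 [P=1 RW=1 US=1 PS=0]
  → PA=0x3C489  (3 entries read)

Access #1 fault: NONE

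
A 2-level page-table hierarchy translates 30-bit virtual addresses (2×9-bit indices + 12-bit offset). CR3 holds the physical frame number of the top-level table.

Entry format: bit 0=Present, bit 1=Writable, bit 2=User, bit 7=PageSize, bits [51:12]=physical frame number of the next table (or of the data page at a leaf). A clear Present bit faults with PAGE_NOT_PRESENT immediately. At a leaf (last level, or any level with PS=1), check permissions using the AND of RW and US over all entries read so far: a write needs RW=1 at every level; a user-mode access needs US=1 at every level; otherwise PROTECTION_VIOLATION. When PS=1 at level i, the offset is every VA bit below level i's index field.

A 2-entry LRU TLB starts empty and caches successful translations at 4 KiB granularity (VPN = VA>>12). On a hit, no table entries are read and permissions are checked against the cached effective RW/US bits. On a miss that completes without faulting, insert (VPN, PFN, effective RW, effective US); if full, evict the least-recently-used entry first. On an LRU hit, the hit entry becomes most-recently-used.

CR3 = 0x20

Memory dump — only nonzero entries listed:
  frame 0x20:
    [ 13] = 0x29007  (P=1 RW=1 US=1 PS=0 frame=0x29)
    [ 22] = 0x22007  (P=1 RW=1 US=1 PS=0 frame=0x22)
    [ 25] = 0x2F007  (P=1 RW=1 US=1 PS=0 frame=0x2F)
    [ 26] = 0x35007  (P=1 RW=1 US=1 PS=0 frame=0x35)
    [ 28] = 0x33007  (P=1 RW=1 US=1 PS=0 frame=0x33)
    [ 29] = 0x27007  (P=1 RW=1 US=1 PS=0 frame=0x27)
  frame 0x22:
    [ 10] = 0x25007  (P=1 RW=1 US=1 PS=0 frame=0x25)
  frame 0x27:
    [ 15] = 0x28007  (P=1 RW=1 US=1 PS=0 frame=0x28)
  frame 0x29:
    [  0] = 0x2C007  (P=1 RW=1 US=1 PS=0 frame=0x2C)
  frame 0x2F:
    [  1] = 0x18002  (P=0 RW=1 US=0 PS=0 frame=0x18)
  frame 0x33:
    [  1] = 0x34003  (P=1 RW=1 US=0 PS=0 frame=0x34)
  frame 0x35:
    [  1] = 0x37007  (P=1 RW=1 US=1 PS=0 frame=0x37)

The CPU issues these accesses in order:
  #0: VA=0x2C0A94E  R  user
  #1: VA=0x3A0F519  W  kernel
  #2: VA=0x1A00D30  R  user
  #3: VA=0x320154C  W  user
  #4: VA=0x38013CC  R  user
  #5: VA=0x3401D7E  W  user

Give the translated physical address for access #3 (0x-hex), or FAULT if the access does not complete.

Per-access translation:
#0 VA=0x2C0A94E (r,user):
  L0 @0x20[22] → 0x22007  P=1,RW=1,US=1,PS=0
  L1 @0x22[10] → 0x25007  P=1,RW=1,US=1,PS=0
  ⇒ phys 0x2594E  [2 reads]
#1 VA=0x3A0F519 (w,kernel):
  L0 @0x20[29] → 0x27007  P=1,RW=1,US=1,PS=0
  L1 @0x27[15] → 0x28007  P=1,RW=1,US=1,PS=0
  ⇒ phys 0x28519  [2 reads]
#2 VA=0x1A00D30 (r,user):
  L0 @0x20[13] → 0x29007  P=1,RW=1,US=1,PS=0
  L1 @0x29[0] → 0x2C007  P=1,RW=1,US=1,PS=0
  ⇒ phys 0x2CD30  [2 reads]
#3 VA=0x320154C (w,user):
  L0 @0x20[25] → 0x2F007  P=1,RW=1,US=1,PS=0
  L1 @0x2F[1] → 0x18002  P=0,RW=1,US=0,PS=0
  → PAGE_NOT_PRESENT  (2 entries read)
#4 VA=0x38013CC (r,user):
  L0 @0x20[28] → 0x33007  P=1,RW=1,US=1,PS=0
  L1 @0x33[1] → 0x34003  P=1,RW=1,US=0,PS=0
  → PROTECTION_VIOLATION  (2 entries read)
#5 VA=0x3401D7E (w,user):
  L0 @0x20[26] → 0x35007  P=1,RW=1,US=1,PS=0
  L1 @0x35[1] → 0x37007  P=1,RW=1,US=1,PS=0
  ⇒ phys 0x37D7E  [2 reads]

Access #3 PA: FAULT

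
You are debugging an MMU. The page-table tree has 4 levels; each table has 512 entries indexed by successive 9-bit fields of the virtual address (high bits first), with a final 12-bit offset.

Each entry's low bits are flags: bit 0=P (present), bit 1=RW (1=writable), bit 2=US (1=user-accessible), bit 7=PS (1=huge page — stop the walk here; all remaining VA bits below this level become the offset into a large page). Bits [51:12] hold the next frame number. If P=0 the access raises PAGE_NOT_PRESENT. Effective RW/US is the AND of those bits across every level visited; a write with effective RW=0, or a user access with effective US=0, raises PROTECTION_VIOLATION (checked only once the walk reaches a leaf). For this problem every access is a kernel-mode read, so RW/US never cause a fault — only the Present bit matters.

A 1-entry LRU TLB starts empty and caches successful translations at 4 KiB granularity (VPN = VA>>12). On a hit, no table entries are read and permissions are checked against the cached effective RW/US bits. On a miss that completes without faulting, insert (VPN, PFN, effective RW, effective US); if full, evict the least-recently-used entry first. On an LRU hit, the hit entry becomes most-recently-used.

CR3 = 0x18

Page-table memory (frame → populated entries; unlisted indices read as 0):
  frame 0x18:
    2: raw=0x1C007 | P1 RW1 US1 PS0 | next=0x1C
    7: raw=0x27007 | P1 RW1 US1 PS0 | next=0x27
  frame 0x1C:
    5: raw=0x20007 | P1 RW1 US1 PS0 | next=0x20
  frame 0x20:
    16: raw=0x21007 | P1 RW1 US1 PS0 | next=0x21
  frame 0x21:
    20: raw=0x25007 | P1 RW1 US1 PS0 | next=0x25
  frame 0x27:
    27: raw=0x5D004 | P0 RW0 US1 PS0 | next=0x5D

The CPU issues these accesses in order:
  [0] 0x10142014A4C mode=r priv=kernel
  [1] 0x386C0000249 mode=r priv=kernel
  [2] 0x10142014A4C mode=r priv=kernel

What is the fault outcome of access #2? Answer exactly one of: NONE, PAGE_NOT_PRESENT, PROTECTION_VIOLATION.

Trace:
#0 VA=0x10142014A4C (r,kernel):
  L0 @0x18[2] → 0x1C007  P=1,RW=1,US=1,PS=0
  L1 @0x1C[5] → 0x20007  P=1,RW=1,US=1,PS=0
  L2 @0x20[16] → 0x21007  P=1,RW=1,US=1,PS=0
  L3 @0x21[20] → 0x25007  P=1,RW=1,US=1,PS=0
  ✓ 0x25A4C  — 4 lookups
#1 VA=0x386C0000249 (r,kernel):
  L0 @0x18[7] → 0x27007  P=1,RW=1,US=1,PS=0
  L1 @0x27[27] → 0x5D004  P=0,RW=0,US=1,PS=0
  ⇒ fault: PAGE_NOT_PRESENT  — 2 lookups
#2 VA=0x10142014A4C (r,kernel):
  TLB hit vpn=0x10142014 → PA=0x25A4C

Access #2 fault: NONE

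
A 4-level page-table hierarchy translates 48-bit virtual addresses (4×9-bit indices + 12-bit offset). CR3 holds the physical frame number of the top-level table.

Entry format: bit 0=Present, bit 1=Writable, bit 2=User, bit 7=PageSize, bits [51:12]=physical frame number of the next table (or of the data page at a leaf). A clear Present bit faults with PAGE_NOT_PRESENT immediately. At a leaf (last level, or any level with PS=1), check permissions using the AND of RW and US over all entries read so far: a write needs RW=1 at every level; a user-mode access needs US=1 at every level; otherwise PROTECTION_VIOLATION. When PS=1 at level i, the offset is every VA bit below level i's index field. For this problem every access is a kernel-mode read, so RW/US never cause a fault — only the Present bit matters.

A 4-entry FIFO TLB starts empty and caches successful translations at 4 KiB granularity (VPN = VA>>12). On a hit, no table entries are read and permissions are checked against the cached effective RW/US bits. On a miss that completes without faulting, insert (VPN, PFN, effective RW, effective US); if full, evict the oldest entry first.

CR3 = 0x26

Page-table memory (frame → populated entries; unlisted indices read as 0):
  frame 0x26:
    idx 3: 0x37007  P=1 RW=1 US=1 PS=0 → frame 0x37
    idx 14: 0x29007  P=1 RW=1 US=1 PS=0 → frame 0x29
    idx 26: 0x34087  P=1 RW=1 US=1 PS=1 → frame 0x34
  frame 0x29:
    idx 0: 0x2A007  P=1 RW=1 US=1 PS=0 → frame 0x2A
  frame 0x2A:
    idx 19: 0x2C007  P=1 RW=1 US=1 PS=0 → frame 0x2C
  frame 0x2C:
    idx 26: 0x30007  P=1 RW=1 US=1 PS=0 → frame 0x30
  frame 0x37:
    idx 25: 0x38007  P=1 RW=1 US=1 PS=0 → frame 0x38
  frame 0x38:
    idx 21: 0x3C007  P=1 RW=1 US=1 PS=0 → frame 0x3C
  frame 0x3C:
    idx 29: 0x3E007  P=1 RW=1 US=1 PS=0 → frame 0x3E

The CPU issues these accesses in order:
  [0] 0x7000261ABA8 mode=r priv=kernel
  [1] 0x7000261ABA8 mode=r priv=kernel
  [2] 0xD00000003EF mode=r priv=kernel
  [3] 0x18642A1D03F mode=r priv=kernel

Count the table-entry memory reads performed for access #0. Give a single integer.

Walk each access:
#0 VA=0x7000261ABA8 (r,kernel):
  [0] read 0x26 idx=14: raw=0x29007 flags P=1 W=1 U=1 S=0
  [1] read 0x29 idx=0: raw=0x2A007 flags P=1 W=1 U=1 S=0
  [2] read 0x2A idx=19: raw=0x2C007 flags P=1 W=1 U=1 S=0
  [3] read 0x2C idx=26: raw=0x30007 flags P=1 W=1 U=1 S=0
  ⇒ phys 0x30BA8  [4 reads]
#1 VA=0x7000261ABA8 (r,kernel):
  TLB hit vpn=0x7000261A → PA=0x30BA8
#2 VA=0xD00000003EF (r,kernel):
  [0] read 0x26 idx=26: raw=0x34087 flags P=1 W=1 U=1 S=1
  ⇒ phys 0x343EF (huge @L0)  [1 reads]
#3 VA=0x18642A1D03F (r,kernel):
  [0] read 0x26 idx=3: raw=0x37007 flags P=1 W=1 U=1 S=0
  [1] read 0x37 idx=25: raw=0x38007 flags P=1 W=1 U=1 S=0
  [2] read 0x38 idx=21: raw=0x3C007 flags P=1 W=1 U=1 S=0
  [3] read 0x3C idx=29: raw=0x3E007 flags P=1 W=1 U=1 S=0
  ⇒ phys 0x3E03F  [4 reads]

Entries read for #0: 4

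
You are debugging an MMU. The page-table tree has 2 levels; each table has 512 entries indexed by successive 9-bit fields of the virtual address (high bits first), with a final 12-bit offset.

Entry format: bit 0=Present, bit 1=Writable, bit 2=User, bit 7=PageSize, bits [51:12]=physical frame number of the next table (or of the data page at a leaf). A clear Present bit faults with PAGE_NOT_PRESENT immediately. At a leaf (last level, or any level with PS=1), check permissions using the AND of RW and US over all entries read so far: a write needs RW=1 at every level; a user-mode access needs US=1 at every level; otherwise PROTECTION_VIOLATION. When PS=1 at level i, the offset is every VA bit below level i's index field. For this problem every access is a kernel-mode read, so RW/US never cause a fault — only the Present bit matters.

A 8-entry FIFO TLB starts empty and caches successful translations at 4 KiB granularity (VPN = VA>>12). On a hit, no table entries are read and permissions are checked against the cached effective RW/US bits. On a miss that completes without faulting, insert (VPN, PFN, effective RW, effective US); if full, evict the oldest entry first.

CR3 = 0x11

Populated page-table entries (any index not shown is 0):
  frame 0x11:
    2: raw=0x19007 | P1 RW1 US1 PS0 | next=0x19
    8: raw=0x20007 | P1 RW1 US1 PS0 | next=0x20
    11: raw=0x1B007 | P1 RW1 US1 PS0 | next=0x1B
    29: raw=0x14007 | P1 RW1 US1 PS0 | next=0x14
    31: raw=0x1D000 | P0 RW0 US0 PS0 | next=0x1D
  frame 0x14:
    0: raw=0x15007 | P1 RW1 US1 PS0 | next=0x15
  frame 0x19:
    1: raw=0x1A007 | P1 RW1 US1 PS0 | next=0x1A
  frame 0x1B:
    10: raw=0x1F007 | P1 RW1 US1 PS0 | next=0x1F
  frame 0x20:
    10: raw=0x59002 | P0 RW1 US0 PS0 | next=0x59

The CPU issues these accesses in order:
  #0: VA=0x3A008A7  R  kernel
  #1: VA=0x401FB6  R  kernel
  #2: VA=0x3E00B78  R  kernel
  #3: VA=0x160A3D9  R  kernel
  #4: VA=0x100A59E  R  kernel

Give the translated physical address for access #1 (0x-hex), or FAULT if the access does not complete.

Trace:
#0 VA=0x3A008A7 (r,kernel):
  lvl0: tbl 0x11, slot 29 ⇒ 0x14007 (P1/RW1/US1/PS0)
  lvl1: tbl 0x14, slot 0 ⇒ 0x15007 (P1/RW1/US1/PS0)
  ✓ 0x158A7  — 2 lookups
#1 VA=0x401FB6 (r,kernel):
  lvl0: tbl 0x11, slot 2 ⇒ 0x19007 (P1/RW1/US1/PS0)
  lvl1: tbl 0x19, slot 1 ⇒ 0x1A007 (P1/RW1/US1/PS0)
  ✓ 0x1AFB6  — 2 lookups
#2 VA=0x3E00B78 (r,kernel):
  lvl0: tbl 0x11, slot 31 ⇒ 0x1D000 (P0/RW0/US0/PS0)
  ⇒ fault: PAGE_NOT_PRESENT  — 1 lookups
#3 VA=0x160A3D9 (r,kernel):
  lvl0: tbl 0x11, slot 11 ⇒ 0x1B007 (P1/RW1/US1/PS0)
  lvl1: tbl 0x1B, slot 10 ⇒ 0x1F007 (P1/RW1/US1/PS0)
  ✓ 0x1F3D9  — 2 lookups
#4 VA=0x100A59E (r,kernel):
  lvl0: tbl 0x11, slot 8 ⇒ 0x20007 (P1/RW1/US1/PS0)
  lvl1: tbl 0x20, slot 10 ⇒ 0x59002 (P0/RW1/US0/PS0)
  ⇒ fault: PAGE_NOT_PRESENT  — 2 lookups

Access #1 PA: 0x1AFB6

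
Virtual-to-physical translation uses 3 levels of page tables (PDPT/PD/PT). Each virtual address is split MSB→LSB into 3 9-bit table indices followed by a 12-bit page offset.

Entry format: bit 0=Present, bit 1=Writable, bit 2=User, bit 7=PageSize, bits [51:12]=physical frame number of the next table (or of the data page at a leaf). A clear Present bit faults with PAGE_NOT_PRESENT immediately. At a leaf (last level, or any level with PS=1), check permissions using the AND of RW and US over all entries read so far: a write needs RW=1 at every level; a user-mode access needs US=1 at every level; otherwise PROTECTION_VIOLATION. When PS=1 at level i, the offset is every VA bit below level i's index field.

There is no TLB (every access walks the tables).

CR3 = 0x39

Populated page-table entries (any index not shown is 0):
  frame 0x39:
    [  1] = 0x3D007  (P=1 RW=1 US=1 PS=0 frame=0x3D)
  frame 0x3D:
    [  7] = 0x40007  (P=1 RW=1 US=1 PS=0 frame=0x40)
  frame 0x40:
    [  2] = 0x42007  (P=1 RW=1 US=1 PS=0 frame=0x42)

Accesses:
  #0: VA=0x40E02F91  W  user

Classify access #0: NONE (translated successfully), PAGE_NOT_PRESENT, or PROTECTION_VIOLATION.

Per-access translation:
#0 VA=0x40E02F91 (w,user):
  L0: frame=0x39 idx=1 entry=0x3D007 [P=1 RW=1 US=1 PS=0]
  L1: frame=0x3D idx=7 entry=0x40007 [P=1 RW=1 US=1 PS=0]
  L2: frame=0x40 idx=2 entry=0x42007 [P=1 RW=1 US=1 PS=0]
  ⇒ phys 0x42F91  [3 reads]

Access #0 fault: NONE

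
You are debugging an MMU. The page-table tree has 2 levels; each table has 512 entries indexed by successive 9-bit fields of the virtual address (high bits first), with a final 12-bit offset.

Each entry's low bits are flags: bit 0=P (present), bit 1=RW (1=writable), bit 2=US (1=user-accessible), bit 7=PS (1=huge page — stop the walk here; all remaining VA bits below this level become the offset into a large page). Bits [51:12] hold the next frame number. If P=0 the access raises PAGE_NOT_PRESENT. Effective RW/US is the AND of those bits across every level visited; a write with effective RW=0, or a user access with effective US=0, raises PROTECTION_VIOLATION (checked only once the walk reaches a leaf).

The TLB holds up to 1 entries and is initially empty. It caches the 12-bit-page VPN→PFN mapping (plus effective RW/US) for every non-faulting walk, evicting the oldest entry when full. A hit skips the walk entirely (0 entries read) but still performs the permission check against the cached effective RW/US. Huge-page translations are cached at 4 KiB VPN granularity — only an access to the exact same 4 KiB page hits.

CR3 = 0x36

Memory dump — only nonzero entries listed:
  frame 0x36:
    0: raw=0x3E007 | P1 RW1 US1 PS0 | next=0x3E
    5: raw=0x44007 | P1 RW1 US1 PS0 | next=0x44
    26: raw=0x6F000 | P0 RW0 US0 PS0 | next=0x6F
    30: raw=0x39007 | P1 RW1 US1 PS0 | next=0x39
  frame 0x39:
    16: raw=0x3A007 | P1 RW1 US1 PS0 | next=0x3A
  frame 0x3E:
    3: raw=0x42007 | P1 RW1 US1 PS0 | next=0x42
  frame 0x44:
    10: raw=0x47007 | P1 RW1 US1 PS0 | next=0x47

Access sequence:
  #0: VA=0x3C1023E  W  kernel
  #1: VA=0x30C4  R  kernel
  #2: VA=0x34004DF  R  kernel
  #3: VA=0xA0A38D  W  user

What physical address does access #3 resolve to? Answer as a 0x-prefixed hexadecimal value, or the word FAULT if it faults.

Walk each access:
#0 VA=0x3C1023E (w,kernel):
  [0] read 0x36 idx=30: raw=0x39007 flags P=1 W=1 U=1 S=0
  [1] read 0x39 idx=16: raw=0x3A007 flags P=1 W=1 U=1 S=0
  ✓ 0x3A23E  — 2 lookups
#1 VA=0x30C4 (r,kernel):
  [0] read 0x36 idx=0: raw=0x3E007 flags P=1 W=1 U=1 S=0
  [1] read 0x3E idx=3: raw=0x42007 flags P=1 W=1 U=1 S=0
  ✓ 0x420C4  — 2 lookups
#2 VA=0x34004DF (r,kernel):
  [0] read 0x36 idx=26: raw=0x6F000 flags P=0 W=0 U=0 S=0
  ⇒ fault: PAGE_NOT_PRESENT  — 1 lookups
#3 VA=0xA0A38D (w,user):
  [0] read 0x36 idx=5: raw=0x44007 flags P=1 W=1 U=1 S=0
  [1] read 0x44 idx=10: raw=0x47007 flags P=1 W=1 U=1 S=0
  ✓ 0x4738D  — 2 lookups

Access #3 PA: 0x4738D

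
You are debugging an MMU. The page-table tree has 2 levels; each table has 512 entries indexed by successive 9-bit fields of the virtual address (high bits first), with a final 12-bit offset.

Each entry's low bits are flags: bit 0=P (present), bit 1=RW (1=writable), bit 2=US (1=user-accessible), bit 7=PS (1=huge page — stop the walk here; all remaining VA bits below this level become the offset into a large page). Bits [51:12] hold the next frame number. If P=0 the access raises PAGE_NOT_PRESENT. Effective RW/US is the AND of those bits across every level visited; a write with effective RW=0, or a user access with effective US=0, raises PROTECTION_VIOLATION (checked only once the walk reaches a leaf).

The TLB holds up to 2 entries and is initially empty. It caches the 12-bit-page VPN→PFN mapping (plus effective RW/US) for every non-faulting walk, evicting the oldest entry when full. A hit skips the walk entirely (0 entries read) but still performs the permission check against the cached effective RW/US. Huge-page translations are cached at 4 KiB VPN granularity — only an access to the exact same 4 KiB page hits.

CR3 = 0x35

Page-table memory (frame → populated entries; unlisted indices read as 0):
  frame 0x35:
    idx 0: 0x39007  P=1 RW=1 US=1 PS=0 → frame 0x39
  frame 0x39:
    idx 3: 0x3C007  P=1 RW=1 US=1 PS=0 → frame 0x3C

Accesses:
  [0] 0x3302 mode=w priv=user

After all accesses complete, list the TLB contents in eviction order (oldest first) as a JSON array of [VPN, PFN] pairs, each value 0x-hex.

Trace:
#0 VA=0x3302 (w,user):
  [0] read 0x35 idx=0: raw=0x39007 flags P=1 W=1 U=1 S=0
  [1] read 0x39 idx=3: raw=0x3C007 flags P=1 W=1 U=1 S=0
  ✓ 0x3C302  — 2 lookups

TLB: [["0x3", "0x3C"]]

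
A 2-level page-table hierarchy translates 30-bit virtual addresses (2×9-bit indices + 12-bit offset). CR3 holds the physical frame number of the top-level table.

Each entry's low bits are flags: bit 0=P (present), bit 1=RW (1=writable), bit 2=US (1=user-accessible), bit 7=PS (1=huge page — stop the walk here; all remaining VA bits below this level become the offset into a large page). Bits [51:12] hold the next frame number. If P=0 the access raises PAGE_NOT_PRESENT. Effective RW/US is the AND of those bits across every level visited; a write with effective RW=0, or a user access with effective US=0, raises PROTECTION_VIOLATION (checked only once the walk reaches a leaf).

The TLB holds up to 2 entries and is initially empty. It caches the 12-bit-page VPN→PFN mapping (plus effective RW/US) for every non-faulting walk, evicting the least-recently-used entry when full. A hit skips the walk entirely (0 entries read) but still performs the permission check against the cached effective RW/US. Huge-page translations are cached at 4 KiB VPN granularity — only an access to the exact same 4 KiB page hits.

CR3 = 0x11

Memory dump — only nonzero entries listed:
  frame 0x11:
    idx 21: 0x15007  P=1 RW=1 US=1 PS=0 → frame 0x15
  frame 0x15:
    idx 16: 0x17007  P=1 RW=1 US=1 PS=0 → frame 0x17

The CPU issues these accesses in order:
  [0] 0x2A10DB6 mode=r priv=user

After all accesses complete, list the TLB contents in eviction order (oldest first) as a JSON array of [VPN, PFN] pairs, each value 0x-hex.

Per-access translation:
#0 VA=0x2A10DB6 (r,user):
  L0 @0x11[21] → 0x15007  P=1,RW=1,US=1,PS=0
  L1 @0x15[16] → 0x17007  P=1,RW=1,US=1,PS=0
  ⇒ phys 0x17DB6  [2 reads]

TLB: [["0x2A10", "0x17"]]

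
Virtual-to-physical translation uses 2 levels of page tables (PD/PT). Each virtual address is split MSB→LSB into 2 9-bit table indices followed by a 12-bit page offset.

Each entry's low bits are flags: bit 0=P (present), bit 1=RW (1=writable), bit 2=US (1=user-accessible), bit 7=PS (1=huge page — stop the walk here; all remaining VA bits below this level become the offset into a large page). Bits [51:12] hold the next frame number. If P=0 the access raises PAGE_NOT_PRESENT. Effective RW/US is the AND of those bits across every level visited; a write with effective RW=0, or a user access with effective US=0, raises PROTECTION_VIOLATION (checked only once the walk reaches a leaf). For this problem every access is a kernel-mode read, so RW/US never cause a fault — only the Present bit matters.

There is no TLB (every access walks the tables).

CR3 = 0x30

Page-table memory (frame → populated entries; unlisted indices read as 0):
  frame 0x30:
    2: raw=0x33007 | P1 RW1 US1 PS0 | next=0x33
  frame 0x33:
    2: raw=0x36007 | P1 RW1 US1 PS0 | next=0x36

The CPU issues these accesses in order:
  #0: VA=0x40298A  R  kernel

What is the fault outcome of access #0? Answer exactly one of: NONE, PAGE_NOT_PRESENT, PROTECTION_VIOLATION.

Walk each access:
#0 VA=0x40298A (r,kernel):
  L0 @0x30[2] → 0x33007  P=1,RW=1,US=1,PS=0
  L1 @0x33[2] → 0x36007  P=1,RW=1,US=1,PS=0
  ⇒ phys 0x3698A  [2 reads]

Access #0 fault: NONE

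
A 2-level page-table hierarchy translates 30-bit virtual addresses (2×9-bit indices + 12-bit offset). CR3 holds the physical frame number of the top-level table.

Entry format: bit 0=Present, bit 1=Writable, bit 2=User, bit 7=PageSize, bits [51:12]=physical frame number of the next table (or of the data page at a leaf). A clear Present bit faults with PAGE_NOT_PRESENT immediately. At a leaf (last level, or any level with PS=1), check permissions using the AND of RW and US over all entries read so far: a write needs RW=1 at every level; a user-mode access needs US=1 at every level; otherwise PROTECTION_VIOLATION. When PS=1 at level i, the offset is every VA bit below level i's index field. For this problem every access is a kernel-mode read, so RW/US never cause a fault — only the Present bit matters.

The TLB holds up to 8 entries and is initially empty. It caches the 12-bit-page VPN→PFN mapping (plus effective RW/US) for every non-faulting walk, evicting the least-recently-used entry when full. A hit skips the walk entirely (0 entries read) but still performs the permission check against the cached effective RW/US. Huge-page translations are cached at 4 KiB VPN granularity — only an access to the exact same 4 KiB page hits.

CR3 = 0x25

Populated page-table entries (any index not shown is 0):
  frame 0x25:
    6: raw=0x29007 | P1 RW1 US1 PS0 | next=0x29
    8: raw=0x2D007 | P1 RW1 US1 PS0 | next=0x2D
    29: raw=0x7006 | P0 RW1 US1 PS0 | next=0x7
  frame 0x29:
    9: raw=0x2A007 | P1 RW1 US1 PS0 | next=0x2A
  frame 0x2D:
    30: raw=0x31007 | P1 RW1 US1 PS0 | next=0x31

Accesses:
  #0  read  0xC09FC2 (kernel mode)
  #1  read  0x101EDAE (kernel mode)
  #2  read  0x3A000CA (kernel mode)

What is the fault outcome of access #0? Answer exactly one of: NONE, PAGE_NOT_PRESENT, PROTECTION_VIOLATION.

Trace:
#0 VA=0xC09FC2 (r,kernel):
  [0] read 0x25 idx=6: raw=0x29007 flags P=1 W=1 U=1 S=0
  [1] read 0x29 idx=9: raw=0x2A007 flags P=1 W=1 U=1 S=0
  ✓ 0x2AFC2  — 2 lookups
#1 VA=0x101EDAE (r,kernel):
  [0] read 0x25 idx=8: raw=0x2D007 flags P=1 W=1 U=1 S=0
  [1] read 0x2D idx=30: raw=0x31007 flags P=1 W=1 U=1 S=0
  ✓ 0x31DAE  — 2 lookups
#2 VA=0x3A000CA (r,kernel):
  [0] read 0x25 idx=29: raw=0x7006 flags P=0 W=1 U=1 S=0
  ⇒ fault: PAGE_NOT_PRESENT  — 1 lookups

Access #0 fault: NONE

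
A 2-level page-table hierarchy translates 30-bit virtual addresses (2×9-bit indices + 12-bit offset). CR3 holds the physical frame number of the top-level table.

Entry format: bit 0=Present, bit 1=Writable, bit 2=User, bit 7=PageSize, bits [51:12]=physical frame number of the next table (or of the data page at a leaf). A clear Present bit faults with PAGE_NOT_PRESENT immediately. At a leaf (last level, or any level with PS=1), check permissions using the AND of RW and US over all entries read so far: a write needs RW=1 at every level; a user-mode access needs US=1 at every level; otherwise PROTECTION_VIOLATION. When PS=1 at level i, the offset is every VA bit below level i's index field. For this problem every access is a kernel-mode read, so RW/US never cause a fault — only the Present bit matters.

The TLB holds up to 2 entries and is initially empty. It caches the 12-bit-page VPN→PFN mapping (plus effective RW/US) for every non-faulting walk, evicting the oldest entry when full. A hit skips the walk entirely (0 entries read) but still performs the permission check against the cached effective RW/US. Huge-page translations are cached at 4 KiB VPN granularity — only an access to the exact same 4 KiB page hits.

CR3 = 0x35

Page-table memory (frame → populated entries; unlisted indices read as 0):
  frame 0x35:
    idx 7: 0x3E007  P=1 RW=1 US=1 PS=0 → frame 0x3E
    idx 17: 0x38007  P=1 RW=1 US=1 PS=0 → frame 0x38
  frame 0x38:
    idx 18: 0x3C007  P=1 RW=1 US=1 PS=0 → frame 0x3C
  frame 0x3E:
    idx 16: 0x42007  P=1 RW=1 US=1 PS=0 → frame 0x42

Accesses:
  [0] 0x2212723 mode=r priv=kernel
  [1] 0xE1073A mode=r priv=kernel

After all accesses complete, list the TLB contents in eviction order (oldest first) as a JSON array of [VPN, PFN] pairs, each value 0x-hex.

Walk each access:
#0 VA=0x2212723 (r,kernel):
  lvl0: tbl 0x35, slot 17 ⇒ 0x38007 (P1/RW1/US1/PS0)
  lvl1: tbl 0x38, slot 18 ⇒ 0x3C007 (P1/RW1/US1/PS0)
  ✓ 0x3C723  — 2 lookups
#1 VA=0xE1073A (r,kernel):
  lvl0: tbl 0x35, slot 7 ⇒ 0x3E007 (P1/RW1/US1/PS0)
  lvl1: tbl 0x3E, slot 16 ⇒ 0x42007 (P1/RW1/US1/PS0)
  ✓ 0x4273A  — 2 lookups

TLB: [["0x2212", "0x3C"], ["0xE10", "0x42"]]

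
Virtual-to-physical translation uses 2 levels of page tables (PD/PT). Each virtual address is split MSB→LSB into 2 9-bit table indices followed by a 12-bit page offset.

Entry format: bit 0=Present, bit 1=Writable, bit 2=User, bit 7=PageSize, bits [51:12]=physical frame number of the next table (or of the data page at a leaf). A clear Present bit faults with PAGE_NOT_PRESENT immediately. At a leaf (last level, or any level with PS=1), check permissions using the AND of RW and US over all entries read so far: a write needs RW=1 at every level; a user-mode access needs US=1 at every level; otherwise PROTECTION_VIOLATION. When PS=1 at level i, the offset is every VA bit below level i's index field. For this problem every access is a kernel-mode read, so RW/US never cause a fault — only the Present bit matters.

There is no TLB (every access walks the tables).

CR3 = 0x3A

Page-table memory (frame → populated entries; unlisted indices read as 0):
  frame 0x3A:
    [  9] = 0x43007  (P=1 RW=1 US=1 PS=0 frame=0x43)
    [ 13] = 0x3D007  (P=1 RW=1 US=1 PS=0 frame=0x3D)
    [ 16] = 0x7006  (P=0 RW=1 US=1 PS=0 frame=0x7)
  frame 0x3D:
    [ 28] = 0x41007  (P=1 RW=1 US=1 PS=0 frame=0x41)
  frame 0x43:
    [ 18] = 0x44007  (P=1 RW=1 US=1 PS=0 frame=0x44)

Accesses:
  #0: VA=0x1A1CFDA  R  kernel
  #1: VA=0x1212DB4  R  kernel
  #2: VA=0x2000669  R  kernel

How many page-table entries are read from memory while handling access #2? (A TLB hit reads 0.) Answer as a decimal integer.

Trace:
#0 VA=0x1A1CFDA (r,kernel):
  L0: frame=0x3A idx=13 entry=0x3D007 [P=1 RW=1 US=1 PS=0]
  L1: frame=0x3D idx=28 entry=0x41007 [P=1 RW=1 US=1 PS=0]
  ⇒ phys 0x41FDA  [2 reads]
#1 VA=0x1212DB4 (r,kernel):
  L0: frame=0x3A idx=9 entry=0x43007 [P=1 RW=1 US=1 PS=0]
  L1: frame=0x43 idx=18 entry=0x44007 [P=1 RW=1 US=1 PS=0]
  ⇒ phys 0x44DB4  [2 reads]
#2 VA=0x2000669 (r,kernel):
  L0: frame=0x3A idx=16 entry=0x7006 [P=0 RW=1 US=1 PS=0]
  ✗ PAGE_NOT_PRESENT  [1 reads]

Entries read for #2: 1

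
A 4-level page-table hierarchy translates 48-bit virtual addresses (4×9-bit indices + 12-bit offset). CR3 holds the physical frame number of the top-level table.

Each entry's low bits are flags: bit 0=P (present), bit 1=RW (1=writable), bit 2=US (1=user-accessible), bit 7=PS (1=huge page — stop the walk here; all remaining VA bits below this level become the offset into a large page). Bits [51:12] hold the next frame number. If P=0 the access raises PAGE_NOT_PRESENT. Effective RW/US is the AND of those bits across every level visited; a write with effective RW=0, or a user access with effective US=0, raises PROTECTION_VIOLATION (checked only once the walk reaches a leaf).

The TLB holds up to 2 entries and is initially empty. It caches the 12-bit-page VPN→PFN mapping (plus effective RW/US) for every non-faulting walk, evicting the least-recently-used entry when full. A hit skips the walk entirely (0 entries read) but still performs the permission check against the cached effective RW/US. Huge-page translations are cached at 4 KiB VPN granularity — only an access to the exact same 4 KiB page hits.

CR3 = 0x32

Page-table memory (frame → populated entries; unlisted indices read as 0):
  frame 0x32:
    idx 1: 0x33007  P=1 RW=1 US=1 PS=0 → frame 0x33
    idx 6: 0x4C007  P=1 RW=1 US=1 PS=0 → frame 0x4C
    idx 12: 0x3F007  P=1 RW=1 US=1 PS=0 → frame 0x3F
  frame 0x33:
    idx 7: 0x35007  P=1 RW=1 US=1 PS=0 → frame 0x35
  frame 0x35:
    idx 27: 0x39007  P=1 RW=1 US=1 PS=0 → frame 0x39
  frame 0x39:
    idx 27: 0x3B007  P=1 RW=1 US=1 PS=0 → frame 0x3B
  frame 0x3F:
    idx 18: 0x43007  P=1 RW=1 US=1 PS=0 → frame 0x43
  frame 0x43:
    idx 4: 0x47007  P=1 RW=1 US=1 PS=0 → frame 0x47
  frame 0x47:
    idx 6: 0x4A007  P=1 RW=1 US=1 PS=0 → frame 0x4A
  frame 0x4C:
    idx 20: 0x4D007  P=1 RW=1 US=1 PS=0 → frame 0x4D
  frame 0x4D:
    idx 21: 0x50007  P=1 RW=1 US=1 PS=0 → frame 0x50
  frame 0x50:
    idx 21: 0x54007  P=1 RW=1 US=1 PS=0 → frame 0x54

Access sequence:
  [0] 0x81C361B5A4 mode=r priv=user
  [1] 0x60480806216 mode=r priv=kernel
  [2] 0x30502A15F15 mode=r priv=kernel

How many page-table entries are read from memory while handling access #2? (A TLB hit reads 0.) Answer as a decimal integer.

Per-access translation:
#0 VA=0x81C361B5A4 (r,user):
  L0: frame=0x32 idx=1 entry=0x33007 [P=1 RW=1 US=1 PS=0]
  L1: frame=0x33 idx=7 entry=0x35007 [P=1 RW=1 US=1 PS=0]
  L2: frame=0x35 idx=27 entry=0x39007 [P=1 RW=1 US=1 PS=0]
  L3: frame=0x39 idx=27 entry=0x3B007 [P=1 RW=1 US=1 PS=0]
  ✓ 0x3B5A4  — 4 lookups
#1 VA=0x60480806216 (r,kernel):
  L0: frame=0x32 idx=12 entry=0x3F007 [P=1 RW=1 US=1 PS=0]
  L1: frame=0x3F idx=18 entry=0x43007 [P=1 RW=1 US=1 PS=0]
  L2: frame=0x43 idx=4 entry=0x47007 [P=1 RW=1 US=1 PS=0]
  L3: frame=0x47 idx=6 entry=0x4A007 [P=1 RW=1 US=1 PS=0]
  ✓ 0x4A216  — 4 lookups
#2 VA=0x30502A15F15 (r,kernel):
  L0: frame=0x32 idx=6 entry=0x4C007 [P=1 RW=1 US=1 PS=0]
  L1: frame=0x4C idx=20 entry=0x4D007 [P=1 RW=1 US=1 PS=0]
  L2: frame=0x4D idx=21 entry=0x50007 [P=1 RW=1 US=1 PS=0]
  L3: frame=0x50 idx=21 entry=0x54007 [P=1 RW=1 US=1 PS=0]
  ✓ 0x54F15  — 4 lookups

Entries read for #2: 4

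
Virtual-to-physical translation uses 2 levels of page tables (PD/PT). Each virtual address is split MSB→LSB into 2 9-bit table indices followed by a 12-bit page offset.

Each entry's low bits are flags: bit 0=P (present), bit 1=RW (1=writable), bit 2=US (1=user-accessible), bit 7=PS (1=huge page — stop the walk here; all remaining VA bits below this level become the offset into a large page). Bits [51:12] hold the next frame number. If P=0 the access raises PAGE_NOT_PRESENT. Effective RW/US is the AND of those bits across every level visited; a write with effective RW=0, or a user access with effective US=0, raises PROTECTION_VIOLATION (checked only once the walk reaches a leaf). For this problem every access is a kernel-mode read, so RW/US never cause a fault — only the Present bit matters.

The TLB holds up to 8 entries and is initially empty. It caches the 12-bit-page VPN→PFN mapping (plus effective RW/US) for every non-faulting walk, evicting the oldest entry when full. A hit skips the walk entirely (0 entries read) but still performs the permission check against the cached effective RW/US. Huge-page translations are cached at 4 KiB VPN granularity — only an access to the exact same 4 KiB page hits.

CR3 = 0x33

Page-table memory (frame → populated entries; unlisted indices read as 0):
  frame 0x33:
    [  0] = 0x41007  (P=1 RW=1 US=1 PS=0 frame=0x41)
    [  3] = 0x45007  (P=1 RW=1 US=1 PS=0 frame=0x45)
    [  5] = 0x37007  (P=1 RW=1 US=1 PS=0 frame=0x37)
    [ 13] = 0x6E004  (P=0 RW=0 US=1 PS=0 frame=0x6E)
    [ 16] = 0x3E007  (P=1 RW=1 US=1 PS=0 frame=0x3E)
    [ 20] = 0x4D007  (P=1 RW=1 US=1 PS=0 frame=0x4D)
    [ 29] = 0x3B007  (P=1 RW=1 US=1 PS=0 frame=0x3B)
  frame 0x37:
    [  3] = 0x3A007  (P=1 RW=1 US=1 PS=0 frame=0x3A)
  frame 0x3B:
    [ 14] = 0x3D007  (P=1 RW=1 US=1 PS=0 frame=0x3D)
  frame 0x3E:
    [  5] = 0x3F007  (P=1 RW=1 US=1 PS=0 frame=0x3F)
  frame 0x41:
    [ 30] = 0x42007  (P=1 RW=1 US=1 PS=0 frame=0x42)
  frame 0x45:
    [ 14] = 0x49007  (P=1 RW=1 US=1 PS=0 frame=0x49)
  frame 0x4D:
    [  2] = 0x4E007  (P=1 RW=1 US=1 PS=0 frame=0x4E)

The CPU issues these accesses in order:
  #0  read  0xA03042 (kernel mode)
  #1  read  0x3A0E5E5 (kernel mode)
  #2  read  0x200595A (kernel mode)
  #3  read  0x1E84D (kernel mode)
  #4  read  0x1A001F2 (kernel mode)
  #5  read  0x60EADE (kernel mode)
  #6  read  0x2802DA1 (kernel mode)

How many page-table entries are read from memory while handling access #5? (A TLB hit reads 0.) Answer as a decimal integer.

Walk each access:
#0 VA=0xA03042 (r,kernel):
  L0 @0x33[5] → 0x37007  P=1,RW=1,US=1,PS=0
  L1 @0x37[3] → 0x3A007  P=1,RW=1,US=1,PS=0
  ✓ 0x3A042  — 2 lookups
#1 VA=0x3A0E5E5 (r,kernel):
  L0 @0x33[29] → 0x3B007  P=1,RW=1,US=1,PS=0
  L1 @0x3B[14] → 0x3D007  P=1,RW=1,US=1,PS=0
  ✓ 0x3D5E5  — 2 lookups
#2 VA=0x200595A (r,kernel):
  L0 @0x33[16] → 0x3E007  P=1,RW=1,US=1,PS=0
  L1 @0x3E[5] → 0x3F007  P=1,RW=1,US=1,PS=0
  ✓ 0x3F95A  — 2 lookups
#3 VA=0x1E84D (r,kernel):
  L0 @0x33[0] → 0x41007  P=1,RW=1,US=1,PS=0
  L1 @0x41[30] → 0x42007  P=1,RW=1,US=1,PS=0
  ✓ 0x4284D  — 2 lookups
#4 VA=0x1A001F2 (r,kernel):
  L0 @0x33[13] → 0x6E004  P=0,RW=0,US=1,PS=0
  → PAGE_NOT_PRESENT  (1 entries read)
#5 VA=0x60EADE (r,kernel):
  L0 @0x33[3] → 0x45007  P=1,RW=1,US=1,PS=0
  L1 @0x45[14] → 0x49007  P=1,RW=1,US=1,PS=0
  ✓ 0x49ADE  — 2 lookups
#6 VA=0x2802DA1 (r,kernel):
  L0 @0x33[20] → 0x4D007  P=1,RW=1,US=1,PS=0
  L1 @0x4D[2] → 0x4E007  P=1,RW=1,US=1,PS=0
  ✓ 0x4EDA1  — 2 lookups

Entries read for #5: 2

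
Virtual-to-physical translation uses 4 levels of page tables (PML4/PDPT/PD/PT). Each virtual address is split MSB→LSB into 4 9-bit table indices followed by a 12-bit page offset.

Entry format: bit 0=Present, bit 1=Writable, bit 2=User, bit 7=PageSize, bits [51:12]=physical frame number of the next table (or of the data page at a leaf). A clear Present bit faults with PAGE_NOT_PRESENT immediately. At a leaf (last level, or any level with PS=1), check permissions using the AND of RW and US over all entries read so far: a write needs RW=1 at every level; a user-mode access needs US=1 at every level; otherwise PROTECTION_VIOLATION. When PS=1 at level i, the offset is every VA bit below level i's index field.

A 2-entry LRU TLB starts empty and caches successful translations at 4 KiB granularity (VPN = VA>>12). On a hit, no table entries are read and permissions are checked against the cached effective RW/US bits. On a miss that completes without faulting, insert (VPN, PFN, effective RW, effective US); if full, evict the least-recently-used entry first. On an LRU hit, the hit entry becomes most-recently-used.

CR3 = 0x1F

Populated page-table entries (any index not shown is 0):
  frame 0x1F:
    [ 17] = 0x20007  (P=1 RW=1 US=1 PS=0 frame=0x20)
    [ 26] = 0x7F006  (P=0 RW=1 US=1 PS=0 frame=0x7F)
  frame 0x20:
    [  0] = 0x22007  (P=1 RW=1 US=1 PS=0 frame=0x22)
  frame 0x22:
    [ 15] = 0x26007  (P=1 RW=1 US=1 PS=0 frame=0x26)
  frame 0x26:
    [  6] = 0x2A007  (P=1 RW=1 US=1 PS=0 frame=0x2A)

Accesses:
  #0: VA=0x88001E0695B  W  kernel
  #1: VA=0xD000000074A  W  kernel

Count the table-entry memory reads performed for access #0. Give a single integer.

Walk each access:
#0 VA=0x88001E0695B (w,kernel):
  L0 @0x1F[17] → 0x20007  P=1,RW=1,US=1,PS=0
  L1 @0x20[0] → 0x22007  P=1,RW=1,US=1,PS=0
  L2 @0x22[15] → 0x26007  P=1,RW=1,US=1,PS=0
  L3 @0x26[6] → 0x2A007  P=1,RW=1,US=1,PS=0
  → PA=0x2A95B  (4 entries read)
#1 VA=0xD000000074A (w,kernel):
  L0 @0x1F[26] → 0x7F006  P=0,RW=1,US=1,PS=0
  ⇒ fault: PAGE_NOT_PRESENT  — 1 lookups

Entries read for #0: 4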